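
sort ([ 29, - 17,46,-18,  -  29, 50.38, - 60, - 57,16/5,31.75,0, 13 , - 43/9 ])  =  [  -  60, - 57, - 29, - 18, - 17, - 43/9, 0,16/5,  13,29,31.75,  46, 50.38 ]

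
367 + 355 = 722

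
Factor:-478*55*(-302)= 2^2 * 5^1* 11^1*151^1*239^1 = 7939580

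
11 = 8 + 3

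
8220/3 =2740 = 2740.00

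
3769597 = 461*8177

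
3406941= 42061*81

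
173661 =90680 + 82981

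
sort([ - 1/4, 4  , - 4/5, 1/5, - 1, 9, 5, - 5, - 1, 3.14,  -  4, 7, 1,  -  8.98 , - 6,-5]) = [ - 8.98 ,- 6, - 5, - 5, - 4, - 1 , - 1,-4/5, - 1/4, 1/5,1, 3.14,4,5,7,9]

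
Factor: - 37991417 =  - 37991417^1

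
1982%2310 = 1982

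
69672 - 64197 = 5475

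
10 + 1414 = 1424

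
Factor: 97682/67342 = 11^(-1)*13^2*17^2* 3061^( - 1) =48841/33671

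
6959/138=6959/138= 50.43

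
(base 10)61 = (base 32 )1T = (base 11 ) 56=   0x3d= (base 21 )2J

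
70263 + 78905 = 149168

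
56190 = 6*9365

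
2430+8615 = 11045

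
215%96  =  23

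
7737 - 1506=6231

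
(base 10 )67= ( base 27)2D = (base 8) 103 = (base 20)37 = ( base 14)4b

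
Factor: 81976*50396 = 2^5 * 43^1*293^1*10247^1 = 4131262496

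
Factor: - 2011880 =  - 2^3*5^1 * 13^1*53^1 * 73^1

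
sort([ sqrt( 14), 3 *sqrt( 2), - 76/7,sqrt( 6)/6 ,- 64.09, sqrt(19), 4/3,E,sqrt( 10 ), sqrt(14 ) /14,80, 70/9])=[ - 64.09, -76/7, sqrt(14)/14,sqrt (6)/6, 4/3,E,  sqrt(10),  sqrt(14), 3*sqrt( 2 ),  sqrt( 19),70/9,80] 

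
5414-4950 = 464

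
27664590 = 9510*2909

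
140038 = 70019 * 2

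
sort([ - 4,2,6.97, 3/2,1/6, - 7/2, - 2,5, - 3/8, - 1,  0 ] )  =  [  -  4, - 7/2, - 2, - 1,- 3/8,0, 1/6,3/2, 2, 5,  6.97]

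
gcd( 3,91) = 1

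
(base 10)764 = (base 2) 1011111100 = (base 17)2AG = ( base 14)3c8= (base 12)538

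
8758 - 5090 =3668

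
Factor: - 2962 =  - 2^1*1481^1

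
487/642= 487/642 = 0.76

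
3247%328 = 295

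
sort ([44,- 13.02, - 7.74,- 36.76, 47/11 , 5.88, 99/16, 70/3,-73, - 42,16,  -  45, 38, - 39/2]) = [ - 73,-45, - 42, - 36.76, - 39/2, - 13.02,  -  7.74, 47/11,5.88, 99/16,16, 70/3, 38, 44] 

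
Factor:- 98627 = -98627^1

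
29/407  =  29/407 = 0.07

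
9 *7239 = 65151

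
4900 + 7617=12517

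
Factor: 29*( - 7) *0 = 0= 0^1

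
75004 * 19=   1425076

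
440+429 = 869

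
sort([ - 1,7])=[ - 1,  7]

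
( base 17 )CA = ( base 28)7i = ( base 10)214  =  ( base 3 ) 21221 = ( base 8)326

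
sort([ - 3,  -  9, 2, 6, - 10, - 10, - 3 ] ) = [- 10, - 10, -9, - 3, - 3,2 , 6 ] 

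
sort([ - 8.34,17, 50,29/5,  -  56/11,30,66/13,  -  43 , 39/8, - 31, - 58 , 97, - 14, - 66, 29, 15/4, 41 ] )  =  [ - 66,  -  58, - 43, - 31,-14, - 8.34 , - 56/11,15/4,  39/8 , 66/13,29/5, 17,29, 30, 41,50,97 ] 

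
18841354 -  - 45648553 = 64489907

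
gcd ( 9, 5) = 1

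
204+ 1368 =1572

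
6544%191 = 50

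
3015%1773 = 1242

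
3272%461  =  45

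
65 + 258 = 323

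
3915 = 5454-1539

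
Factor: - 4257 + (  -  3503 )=-7760  =  - 2^4 * 5^1*97^1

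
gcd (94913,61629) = 1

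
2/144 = 1/72=0.01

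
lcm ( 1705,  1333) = 73315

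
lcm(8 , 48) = 48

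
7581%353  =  168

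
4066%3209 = 857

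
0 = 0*60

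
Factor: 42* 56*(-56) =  -2^7* 3^1 *7^3 = - 131712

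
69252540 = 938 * 73830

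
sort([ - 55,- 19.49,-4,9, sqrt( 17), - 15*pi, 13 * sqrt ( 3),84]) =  [ - 55,- 15*pi, - 19.49, - 4, sqrt( 17),9,13*sqrt( 3),  84]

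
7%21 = 7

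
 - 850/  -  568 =425/284 = 1.50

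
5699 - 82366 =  - 76667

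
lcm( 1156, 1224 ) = 20808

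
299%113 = 73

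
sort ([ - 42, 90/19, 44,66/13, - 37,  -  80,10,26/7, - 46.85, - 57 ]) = [ - 80,-57, - 46.85, - 42,  -  37,26/7,90/19, 66/13,10,44]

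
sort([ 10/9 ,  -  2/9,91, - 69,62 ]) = [-69, - 2/9,10/9,  62,91]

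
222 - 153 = 69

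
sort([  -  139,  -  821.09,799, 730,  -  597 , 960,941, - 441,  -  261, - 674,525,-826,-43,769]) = [ - 826,  -  821.09, -674, - 597, - 441, - 261, - 139, - 43, 525,730,769,799,941 , 960 ]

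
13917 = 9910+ 4007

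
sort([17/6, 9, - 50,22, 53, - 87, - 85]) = [ - 87, - 85, - 50, 17/6,9,  22, 53 ]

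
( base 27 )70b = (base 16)13fa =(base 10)5114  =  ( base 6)35402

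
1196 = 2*598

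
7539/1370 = 5 + 689/1370 = 5.50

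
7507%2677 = 2153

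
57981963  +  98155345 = 156137308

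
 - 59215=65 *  ( - 911)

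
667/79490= 667/79490 = 0.01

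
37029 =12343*3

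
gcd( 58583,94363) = 1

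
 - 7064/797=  - 7064/797 = - 8.86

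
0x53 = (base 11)76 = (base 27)32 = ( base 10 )83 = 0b1010011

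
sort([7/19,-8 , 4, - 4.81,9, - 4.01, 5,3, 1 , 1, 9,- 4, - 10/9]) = [  -  8, - 4.81, - 4.01, - 4, - 10/9,7/19, 1, 1, 3,4, 5, 9 , 9 ]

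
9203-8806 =397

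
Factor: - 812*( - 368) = 2^6*7^1*23^1*29^1 = 298816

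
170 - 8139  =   - 7969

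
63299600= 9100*6956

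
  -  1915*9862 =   -  18885730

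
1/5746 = 1/5746=0.00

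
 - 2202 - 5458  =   - 7660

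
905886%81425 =10211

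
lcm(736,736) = 736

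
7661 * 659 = 5048599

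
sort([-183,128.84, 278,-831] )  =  [-831,  -  183, 128.84, 278]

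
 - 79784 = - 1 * 79784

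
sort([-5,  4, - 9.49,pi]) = [-9.49, - 5,  pi, 4]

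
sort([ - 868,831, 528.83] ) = [ - 868,528.83, 831 ]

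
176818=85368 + 91450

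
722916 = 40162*18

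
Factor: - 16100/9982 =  - 2^1*5^2*31^(-1 ) = - 50/31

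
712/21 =712/21 = 33.90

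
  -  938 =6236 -7174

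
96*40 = 3840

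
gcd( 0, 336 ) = 336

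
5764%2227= 1310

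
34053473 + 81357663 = 115411136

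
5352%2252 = 848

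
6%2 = 0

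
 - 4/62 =  -  2/31 = - 0.06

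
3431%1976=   1455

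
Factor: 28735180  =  2^2*5^1* 43^1*33413^1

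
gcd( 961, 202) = 1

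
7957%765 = 307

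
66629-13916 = 52713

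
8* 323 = 2584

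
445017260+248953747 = 693971007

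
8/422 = 4/211 = 0.02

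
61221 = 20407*3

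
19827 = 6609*3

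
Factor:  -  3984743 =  - 7^1*569249^1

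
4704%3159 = 1545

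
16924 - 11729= 5195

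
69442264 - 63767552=5674712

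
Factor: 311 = 311^1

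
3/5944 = 3/5944=0.00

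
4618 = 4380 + 238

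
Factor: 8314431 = 3^1*23^1*41^1 * 2939^1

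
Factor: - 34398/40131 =-2^1*3^1*7^( - 1)  =  - 6/7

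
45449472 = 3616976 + 41832496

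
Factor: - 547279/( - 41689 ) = 617/47 = 47^(  -  1)*617^1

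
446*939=418794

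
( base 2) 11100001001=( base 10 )1801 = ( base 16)709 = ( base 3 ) 2110201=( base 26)2H7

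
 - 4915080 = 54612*( - 90)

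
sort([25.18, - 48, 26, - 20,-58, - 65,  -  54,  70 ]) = [ - 65, - 58 , -54, - 48,-20,25.18, 26,  70]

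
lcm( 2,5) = 10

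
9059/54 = 9059/54 = 167.76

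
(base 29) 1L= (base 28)1m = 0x32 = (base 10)50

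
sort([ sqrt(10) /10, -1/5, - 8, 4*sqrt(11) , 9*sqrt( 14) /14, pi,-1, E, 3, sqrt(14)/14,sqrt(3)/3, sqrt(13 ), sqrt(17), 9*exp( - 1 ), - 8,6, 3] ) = [ - 8,-8,-1, - 1/5, sqrt(14) /14, sqrt(10)/10, sqrt( 3)/3, 9*sqrt (14)/14, E,3, 3, pi, 9*exp(-1), sqrt(13),sqrt(17 ), 6,4*sqrt(11)] 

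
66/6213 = 22/2071 = 0.01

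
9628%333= 304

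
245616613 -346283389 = -100666776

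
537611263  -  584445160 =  - 46833897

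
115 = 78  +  37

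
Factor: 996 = 2^2 * 3^1*83^1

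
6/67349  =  6/67349 = 0.00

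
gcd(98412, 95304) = 12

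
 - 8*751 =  - 6008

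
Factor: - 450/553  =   - 2^1 * 3^2*5^2*7^( - 1)*79^( - 1) 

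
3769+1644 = 5413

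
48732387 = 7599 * 6413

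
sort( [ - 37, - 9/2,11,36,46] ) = [ - 37, - 9/2,11 , 36,46] 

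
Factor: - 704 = - 2^6*11^1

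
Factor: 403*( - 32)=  - 12896=   - 2^5*13^1*31^1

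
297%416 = 297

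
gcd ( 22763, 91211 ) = 1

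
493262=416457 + 76805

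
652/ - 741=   -1 + 89/741= - 0.88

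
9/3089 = 9/3089 = 0.00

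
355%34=15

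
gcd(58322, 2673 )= 11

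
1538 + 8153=9691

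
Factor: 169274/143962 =7^( - 1) * 13^( - 1 )*107^1 = 107/91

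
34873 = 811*43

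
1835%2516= 1835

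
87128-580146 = -493018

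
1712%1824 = 1712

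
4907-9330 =-4423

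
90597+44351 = 134948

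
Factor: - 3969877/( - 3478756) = 2^( -2 )*439^1*9043^1*869689^ ( - 1)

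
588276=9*65364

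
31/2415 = 31/2415= 0.01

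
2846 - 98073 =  - 95227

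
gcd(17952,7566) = 6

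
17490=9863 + 7627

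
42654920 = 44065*968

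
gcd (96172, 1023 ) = 1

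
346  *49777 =17222842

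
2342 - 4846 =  - 2504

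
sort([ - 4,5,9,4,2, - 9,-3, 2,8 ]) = [-9, - 4,  -  3,2,2,4,  5,8,9] 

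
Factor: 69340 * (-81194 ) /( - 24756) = 2^1*3^(-1 )*5^1*2063^ ( - 1 )*3467^1*40597^1 = 1407497990/6189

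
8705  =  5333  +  3372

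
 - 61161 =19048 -80209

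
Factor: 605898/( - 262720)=-2^( - 5 )*3^2*5^( - 1)*41^1= - 369/160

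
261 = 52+209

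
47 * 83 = 3901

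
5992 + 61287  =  67279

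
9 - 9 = 0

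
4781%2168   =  445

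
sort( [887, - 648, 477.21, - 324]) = [ - 648, - 324, 477.21, 887] 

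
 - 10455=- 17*615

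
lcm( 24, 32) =96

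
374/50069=374/50069 = 0.01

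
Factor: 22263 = 3^1* 41^1*181^1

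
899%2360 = 899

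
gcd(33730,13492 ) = 6746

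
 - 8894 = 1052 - 9946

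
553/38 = 14 + 21/38 = 14.55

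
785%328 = 129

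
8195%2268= 1391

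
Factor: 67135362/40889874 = 11189227/6814979  =  7^1*41^(- 1)*1223^1*1307^1*166219^(-1)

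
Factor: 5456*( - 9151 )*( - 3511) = 2^4*11^1*31^1*3511^1*9151^1=175296702416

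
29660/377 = 78  +  254/377 = 78.67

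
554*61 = 33794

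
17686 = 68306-50620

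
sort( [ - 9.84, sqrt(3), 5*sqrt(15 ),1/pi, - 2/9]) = [ - 9.84, - 2/9, 1/pi,sqrt(3 ), 5 * sqrt (15 )]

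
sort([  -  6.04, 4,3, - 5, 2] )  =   [ - 6.04 , - 5, 2, 3, 4] 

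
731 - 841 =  - 110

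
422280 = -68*(-6210 )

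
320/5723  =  320/5723 = 0.06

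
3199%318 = 19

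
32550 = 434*75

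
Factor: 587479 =311^1*1889^1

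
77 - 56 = 21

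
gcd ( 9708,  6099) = 3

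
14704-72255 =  - 57551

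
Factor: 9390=2^1*3^1*5^1 * 313^1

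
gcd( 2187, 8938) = 1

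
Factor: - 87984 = -2^4*3^2 * 13^1*47^1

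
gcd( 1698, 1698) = 1698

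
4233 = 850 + 3383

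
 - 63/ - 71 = 63/71 = 0.89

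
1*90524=90524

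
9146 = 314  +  8832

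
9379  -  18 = 9361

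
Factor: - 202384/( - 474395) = 2^4*5^( - 1 )*7^1*13^1*79^(- 1)*139^1*1201^( - 1) 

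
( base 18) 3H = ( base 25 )2l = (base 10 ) 71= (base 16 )47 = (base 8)107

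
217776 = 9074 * 24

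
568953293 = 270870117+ 298083176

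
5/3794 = 5/3794 = 0.00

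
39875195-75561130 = -35685935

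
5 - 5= 0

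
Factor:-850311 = - 3^3*7^1*11^1*409^1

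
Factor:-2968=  - 2^3 * 7^1*53^1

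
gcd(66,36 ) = 6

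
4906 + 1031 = 5937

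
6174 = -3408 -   -  9582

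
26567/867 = 26567/867 = 30.64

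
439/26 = 439/26 = 16.88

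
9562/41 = 9562/41 = 233.22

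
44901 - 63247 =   -  18346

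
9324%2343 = 2295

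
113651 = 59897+53754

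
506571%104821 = 87287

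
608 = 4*152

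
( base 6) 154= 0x46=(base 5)240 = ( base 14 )50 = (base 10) 70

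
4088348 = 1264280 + 2824068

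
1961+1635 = 3596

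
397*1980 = 786060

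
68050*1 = 68050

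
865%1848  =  865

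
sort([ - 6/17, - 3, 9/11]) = [ - 3, - 6/17, 9/11 ]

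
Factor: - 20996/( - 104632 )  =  2^ (-1) * 11^( - 1)*41^( - 1 )*181^1 = 181/902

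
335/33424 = 335/33424= 0.01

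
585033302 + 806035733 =1391069035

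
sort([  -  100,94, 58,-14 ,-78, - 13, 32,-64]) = [ - 100,-78, - 64,  -  14,-13,32,58,  94 ]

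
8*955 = 7640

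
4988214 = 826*6039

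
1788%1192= 596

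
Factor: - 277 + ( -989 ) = -1266 = - 2^1*3^1 * 211^1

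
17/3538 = 17/3538 = 0.00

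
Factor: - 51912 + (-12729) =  - 64641 =- 3^1*29^1* 743^1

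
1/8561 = 1/8561 = 0.00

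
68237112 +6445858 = 74682970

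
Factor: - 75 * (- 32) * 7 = 2^5*3^1 *5^2*7^1  =  16800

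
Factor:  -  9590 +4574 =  - 5016 = - 2^3*3^1*11^1*19^1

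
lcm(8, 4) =8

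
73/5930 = 73/5930 = 0.01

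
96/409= 96/409 = 0.23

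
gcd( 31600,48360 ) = 40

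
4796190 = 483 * 9930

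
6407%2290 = 1827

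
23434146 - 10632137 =12802009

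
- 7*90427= - 632989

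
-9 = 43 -52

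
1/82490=1/82490 = 0.00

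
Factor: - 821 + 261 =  - 2^4*5^1*7^1  =  - 560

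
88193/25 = 3527 + 18/25 = 3527.72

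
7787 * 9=70083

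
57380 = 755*76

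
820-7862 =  -7042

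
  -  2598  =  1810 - 4408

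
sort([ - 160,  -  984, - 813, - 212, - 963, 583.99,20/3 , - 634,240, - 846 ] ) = [ - 984, - 963, - 846,-813, - 634,-212, - 160,20/3,240,583.99 ] 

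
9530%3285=2960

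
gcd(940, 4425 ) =5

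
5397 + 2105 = 7502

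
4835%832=675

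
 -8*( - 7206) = 57648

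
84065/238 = 4945/14 = 353.21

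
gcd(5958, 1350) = 18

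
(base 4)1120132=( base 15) 1a27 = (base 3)21202201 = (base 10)5662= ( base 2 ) 1011000011110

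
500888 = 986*508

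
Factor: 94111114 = 2^1*919^1*51203^1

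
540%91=85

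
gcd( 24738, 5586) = 798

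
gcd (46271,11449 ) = 1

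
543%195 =153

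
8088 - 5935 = 2153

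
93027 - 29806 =63221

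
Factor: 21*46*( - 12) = -2^3*3^2*7^1*23^1 = - 11592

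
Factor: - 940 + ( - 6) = -946 = - 2^1  *11^1 * 43^1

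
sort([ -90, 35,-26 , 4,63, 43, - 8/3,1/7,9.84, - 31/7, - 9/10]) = [ - 90, -26, - 31/7, - 8/3,- 9/10,1/7, 4,9.84,35,43, 63]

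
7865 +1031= 8896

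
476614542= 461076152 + 15538390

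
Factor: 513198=2^1*3^2*7^1*4073^1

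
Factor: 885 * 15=13275 =3^2*5^2*59^1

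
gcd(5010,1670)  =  1670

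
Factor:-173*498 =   -  86154 = - 2^1*3^1*83^1*173^1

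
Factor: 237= 3^1*79^1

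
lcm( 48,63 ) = 1008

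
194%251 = 194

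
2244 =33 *68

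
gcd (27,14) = 1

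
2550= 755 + 1795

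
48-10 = 38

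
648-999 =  -351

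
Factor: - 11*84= - 924 = - 2^2*3^1 *7^1 * 11^1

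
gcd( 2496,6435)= 39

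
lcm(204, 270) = 9180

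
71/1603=71/1603 = 0.04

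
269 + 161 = 430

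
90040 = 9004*10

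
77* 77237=5947249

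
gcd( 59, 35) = 1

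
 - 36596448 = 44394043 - 80990491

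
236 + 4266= 4502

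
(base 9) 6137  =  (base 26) 6gh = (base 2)1000110001001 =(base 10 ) 4489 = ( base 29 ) 59n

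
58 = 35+23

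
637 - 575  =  62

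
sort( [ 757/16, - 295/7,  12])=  [-295/7,12,757/16]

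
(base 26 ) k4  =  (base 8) 1014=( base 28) ik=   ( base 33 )FT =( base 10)524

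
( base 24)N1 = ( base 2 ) 1000101001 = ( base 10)553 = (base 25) m3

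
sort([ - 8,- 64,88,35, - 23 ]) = [ - 64, - 23, - 8 , 35,88 ] 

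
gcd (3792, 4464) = 48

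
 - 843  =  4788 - 5631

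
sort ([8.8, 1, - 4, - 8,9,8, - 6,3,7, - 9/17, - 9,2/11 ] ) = [ - 9, - 8, - 6,-4, - 9/17, 2/11,1,  3,  7 , 8,8.8, 9 ] 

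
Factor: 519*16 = 2^4*3^1 * 173^1 = 8304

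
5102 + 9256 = 14358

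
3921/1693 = 3921/1693=2.32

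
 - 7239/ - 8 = 904  +  7/8 = 904.88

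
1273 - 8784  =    -  7511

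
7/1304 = 7/1304 = 0.01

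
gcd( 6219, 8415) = 9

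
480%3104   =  480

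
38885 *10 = 388850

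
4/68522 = 2/34261=0.00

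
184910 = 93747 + 91163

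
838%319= 200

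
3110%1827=1283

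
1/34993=1/34993 = 0.00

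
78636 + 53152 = 131788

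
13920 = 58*240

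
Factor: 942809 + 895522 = 3^2*11^1*31^1*599^1 = 1838331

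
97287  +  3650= 100937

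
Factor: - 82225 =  - 5^2*11^1 * 13^1*23^1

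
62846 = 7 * 8978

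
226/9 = 25 + 1/9= 25.11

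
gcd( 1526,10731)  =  7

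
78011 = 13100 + 64911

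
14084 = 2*7042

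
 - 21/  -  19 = 1 + 2/19  =  1.11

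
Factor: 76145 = 5^1 * 97^1 * 157^1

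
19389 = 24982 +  - 5593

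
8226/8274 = 1371/1379  =  0.99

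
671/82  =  671/82  =  8.18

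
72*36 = 2592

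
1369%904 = 465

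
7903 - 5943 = 1960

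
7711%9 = 7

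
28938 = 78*371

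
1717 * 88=151096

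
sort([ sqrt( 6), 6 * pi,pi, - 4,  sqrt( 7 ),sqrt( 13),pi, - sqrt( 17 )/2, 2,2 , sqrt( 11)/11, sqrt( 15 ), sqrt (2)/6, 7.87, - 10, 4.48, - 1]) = [ - 10, - 4, - sqrt(17 )/2, - 1, sqrt( 2)/6,  sqrt( 11 ) /11, 2,  2, sqrt( 6), sqrt( 7), pi, pi,sqrt(13 ),sqrt( 15), 4.48,  7.87,6*pi]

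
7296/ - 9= - 811 + 1/3 = - 810.67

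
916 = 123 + 793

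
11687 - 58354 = -46667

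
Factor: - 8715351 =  - 3^1*47^1*113^1 * 547^1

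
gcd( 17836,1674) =2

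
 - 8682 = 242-8924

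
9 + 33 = 42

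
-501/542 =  - 501/542 = - 0.92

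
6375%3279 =3096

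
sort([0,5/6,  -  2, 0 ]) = [ - 2,0, 0,  5/6]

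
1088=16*68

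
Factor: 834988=2^2 * 7^1*11^1*2711^1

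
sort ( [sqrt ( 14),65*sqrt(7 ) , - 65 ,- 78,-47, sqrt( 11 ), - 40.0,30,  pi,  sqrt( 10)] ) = [ - 78,  -  65, - 47, - 40.0, pi, sqrt(10),  sqrt( 11), sqrt(14), 30, 65*sqrt (7)] 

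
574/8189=574/8189= 0.07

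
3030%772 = 714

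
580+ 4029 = 4609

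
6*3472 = 20832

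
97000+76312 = 173312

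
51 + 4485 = 4536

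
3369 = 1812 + 1557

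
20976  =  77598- 56622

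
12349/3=12349/3   =  4116.33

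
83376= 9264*9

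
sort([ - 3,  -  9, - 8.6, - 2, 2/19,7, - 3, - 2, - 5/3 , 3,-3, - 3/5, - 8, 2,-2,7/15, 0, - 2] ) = [ - 9,- 8.6, - 8, - 3, - 3,  -  3,-2, - 2, - 2, - 2, - 5/3,-3/5, 0, 2/19, 7/15, 2,3,7] 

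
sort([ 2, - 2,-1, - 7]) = [-7, - 2,-1,2]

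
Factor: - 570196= - 2^2*11^1*12959^1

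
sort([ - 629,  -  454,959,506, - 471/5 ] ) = [-629,-454, - 471/5,506,959 ]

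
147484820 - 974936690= - 827451870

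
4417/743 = 5 + 702/743   =  5.94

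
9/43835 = 9/43835 = 0.00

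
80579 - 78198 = 2381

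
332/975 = 332/975 = 0.34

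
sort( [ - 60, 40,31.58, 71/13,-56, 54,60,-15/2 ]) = [ - 60, - 56, - 15/2, 71/13, 31.58, 40,  54, 60 ]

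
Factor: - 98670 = -2^1*3^1*5^1*11^1*13^1*23^1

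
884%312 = 260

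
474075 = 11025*43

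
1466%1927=1466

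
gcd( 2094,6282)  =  2094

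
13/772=13/772 = 0.02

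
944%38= 32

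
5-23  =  -18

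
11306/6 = 5653/3 = 1884.33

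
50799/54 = 940+ 13/18 = 940.72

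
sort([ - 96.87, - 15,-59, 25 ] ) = [ - 96.87, - 59, - 15, 25 ]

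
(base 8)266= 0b10110110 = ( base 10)182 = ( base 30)62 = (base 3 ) 20202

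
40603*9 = 365427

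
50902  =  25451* 2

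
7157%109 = 72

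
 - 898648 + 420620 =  - 478028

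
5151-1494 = 3657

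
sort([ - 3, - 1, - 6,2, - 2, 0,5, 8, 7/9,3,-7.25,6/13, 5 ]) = [ -7.25, - 6, - 3, - 2 , - 1,0,  6/13,7/9,  2 , 3,5,5, 8 ] 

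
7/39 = 7/39  =  0.18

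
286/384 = 143/192= 0.74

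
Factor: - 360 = - 2^3*3^2*5^1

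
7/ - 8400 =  - 1 + 1199/1200 =- 0.00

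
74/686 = 37/343=0.11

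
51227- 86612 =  - 35385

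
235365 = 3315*71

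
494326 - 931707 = -437381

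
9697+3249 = 12946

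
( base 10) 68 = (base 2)1000100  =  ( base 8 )104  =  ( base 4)1010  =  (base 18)3E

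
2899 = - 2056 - - 4955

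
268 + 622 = 890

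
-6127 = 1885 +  - 8012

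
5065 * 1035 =5242275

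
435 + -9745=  - 9310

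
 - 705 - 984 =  - 1689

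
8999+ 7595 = 16594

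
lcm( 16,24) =48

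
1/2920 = 1/2920 = 0.00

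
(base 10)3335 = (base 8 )6407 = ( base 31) 3ei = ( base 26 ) 4o7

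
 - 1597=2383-3980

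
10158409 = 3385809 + 6772600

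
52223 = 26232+25991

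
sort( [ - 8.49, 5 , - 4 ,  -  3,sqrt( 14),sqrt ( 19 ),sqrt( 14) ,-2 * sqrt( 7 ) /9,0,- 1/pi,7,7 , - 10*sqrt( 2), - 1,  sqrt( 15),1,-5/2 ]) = [ - 10*sqrt( 2), - 8.49,-4, - 3,  -  5/2,  -  1,-2*sqrt (7)/9, - 1/pi,  0 , 1,sqrt (14) , sqrt( 14 ),sqrt( 15 ),sqrt(19 ) , 5,7,7]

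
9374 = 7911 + 1463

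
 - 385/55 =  - 7 = - 7.00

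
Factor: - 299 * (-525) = 156975 = 3^1*5^2*7^1*13^1*23^1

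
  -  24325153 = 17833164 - 42158317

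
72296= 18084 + 54212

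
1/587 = 1/587 = 0.00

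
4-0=4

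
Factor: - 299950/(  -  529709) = 2^1*5^2* 7^1*857^1*529709^( - 1) 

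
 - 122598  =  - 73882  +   - 48716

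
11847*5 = 59235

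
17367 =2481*7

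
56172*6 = 337032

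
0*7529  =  0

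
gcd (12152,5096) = 392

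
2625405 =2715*967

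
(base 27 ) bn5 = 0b10000111000101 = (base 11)654a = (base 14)3217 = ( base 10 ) 8645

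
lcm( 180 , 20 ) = 180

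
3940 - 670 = 3270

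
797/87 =9 + 14/87 = 9.16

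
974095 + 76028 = 1050123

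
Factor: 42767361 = 3^2*7^1*13^1  *  79^1 * 661^1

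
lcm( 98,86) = 4214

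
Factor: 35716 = 2^2* 8929^1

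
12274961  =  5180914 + 7094047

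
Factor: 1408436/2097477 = 2^2*3^( - 2 )* 17^( - 1 )*13709^(-1)*352109^1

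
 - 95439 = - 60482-34957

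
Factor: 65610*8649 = 567460890 = 2^1*3^10*5^1*31^2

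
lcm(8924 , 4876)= 472972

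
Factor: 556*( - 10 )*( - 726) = 2^4* 3^1*5^1*11^2*139^1 = 4036560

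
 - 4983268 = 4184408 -9167676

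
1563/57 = 521/19 = 27.42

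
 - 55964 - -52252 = - 3712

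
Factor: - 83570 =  - 2^1 *5^1*61^1* 137^1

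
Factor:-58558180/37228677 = -2^2*3^ (  -  1)*5^1*241^1*2137^(-1)*5807^ (  -  1)*12149^1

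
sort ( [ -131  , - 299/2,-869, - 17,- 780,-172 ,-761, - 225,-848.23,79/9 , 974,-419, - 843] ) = [-869,-848.23, - 843, -780,-761, - 419, - 225  ,  -  172,-299/2,-131, - 17, 79/9, 974] 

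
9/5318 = 9/5318 = 0.00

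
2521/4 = 630  +  1/4 = 630.25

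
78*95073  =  7415694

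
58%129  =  58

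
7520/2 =3760 = 3760.00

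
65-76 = -11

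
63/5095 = 63/5095 = 0.01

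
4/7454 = 2/3727=0.00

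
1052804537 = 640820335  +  411984202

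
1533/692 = 1533/692 = 2.22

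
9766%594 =262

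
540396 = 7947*68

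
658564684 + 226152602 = 884717286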